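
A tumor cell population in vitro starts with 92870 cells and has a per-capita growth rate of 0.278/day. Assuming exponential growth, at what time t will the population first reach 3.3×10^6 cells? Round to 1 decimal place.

12.8 days

Set N₀·e^(rt) = 3.3×10^6: e^(0.278·t) = 3.3×10^6/92870 = 35.534.
0.278·t = ln(35.534) = 3.5705, so t = 3.5705/0.278 = 12.843.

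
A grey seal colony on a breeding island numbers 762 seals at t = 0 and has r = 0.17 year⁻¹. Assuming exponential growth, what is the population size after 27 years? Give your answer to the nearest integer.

75053 seals

N(t) = N₀·e^(rt) = 762 × e^(0.17×27) = 762 × e^4.59.
e^4.59 ≈ 98.494, so N ≈ 762 × 98.494 = 75052.8.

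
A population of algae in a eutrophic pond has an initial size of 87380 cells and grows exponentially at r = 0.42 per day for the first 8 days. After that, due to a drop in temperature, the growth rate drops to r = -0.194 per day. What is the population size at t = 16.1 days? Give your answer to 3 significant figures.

Phase 1: N(8) = 87380·e^(0.42×8) = 87380·e^3.36 = 2.515599×10^6.
Phase 2 runs for 16.1 − 8 = 8.1 days at r = -0.194.
N(16.1) = 2.515599×10^6·e^(-0.194×8.1) = 2.515599×10^6·e^-1.571 = 522626.

523000 cells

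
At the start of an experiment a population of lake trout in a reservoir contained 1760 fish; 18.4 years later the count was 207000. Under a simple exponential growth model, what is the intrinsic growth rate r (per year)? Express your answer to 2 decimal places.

0.26 per year

From N(t) = N₀·e^(rt): e^(r·18.4) = 207000/1760 = 117.61.
r·18.4 = ln(117.61) = 4.7674, so r = 4.7674/18.4 = 0.2591.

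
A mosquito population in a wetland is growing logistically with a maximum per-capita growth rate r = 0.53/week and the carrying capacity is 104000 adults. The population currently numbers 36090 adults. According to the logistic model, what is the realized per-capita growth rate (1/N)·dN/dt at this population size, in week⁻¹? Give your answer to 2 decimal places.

0.35 per week

(1/N)·dN/dt = r(1 − N/K) = 0.53 × (1 − 36090/104000).
= 0.53 × 0.65298 = 0.34608.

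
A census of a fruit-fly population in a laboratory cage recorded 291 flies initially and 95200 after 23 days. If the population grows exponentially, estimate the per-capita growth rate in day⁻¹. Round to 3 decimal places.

From N(t) = N₀·e^(rt): e^(r·23) = 95200/291 = 327.15.
r·23 = ln(327.15) = 5.7904, so r = 5.7904/23 = 0.25176.

0.252 per day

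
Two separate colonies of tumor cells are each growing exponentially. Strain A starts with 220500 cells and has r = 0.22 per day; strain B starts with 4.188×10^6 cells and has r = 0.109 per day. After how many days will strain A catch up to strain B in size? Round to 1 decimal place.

26.5 days

Set 220500·e^(0.22t) = 4.188×10^6·e^(0.109t).
e^((0.22 − 0.109)t) = 4.188×10^6/220500 → e^(0.111·t) = 18.993.
0.111·t = ln(18.993) = 2.9441, so t = 2.9441/0.111 = 26.523.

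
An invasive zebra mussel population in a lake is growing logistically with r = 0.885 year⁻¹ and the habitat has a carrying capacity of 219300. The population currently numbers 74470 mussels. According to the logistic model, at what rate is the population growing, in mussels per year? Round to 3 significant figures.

43500 mussels per year

dN/dt = rN(1 − N/K) = 0.885 × 74470 × (1 − 74470/219300).
1 − 74470/219300 = 0.66042; dN/dt = 0.885 × 74470 × 0.66042 = 43526.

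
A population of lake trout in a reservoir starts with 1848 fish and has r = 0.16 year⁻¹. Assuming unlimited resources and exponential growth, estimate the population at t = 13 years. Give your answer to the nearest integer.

N(t) = N₀·e^(rt) = 1848 × e^(0.16×13) = 1848 × e^2.08.
e^2.08 ≈ 8.0045, so N ≈ 1848 × 8.0045 = 14792.3.

14792 fish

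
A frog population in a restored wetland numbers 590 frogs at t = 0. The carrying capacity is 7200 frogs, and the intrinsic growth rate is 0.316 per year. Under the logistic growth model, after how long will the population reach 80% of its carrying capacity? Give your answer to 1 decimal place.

A = (K − N₀)/N₀ = (7200 − 590)/590 = 11.203.
Solve 7200/(1 + 11.203·e^(−0.316t)) = 5760: 1 + 11.203·e^(−0.316t) = 1.25, so e^(−0.316t) = 0.0223147.
−0.316·t = ln(0.0223147) = -3.8025, so t = 3.8025/0.316 = 12.033.

12.0 years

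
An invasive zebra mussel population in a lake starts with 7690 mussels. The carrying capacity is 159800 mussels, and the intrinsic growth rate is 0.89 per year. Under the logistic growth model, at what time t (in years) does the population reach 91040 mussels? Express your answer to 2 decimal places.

A = (K − N₀)/N₀ = (159800 − 7690)/7690 = 19.78.
Solve 159800/(1 + 19.78·e^(−0.89t)) = 91040: 1 + 19.78·e^(−0.89t) = 1.7553, so e^(−0.89t) = 0.0381832.
−0.89·t = ln(0.0381832) = -3.2654, so t = 3.2654/0.89 = 3.6689.

3.67 years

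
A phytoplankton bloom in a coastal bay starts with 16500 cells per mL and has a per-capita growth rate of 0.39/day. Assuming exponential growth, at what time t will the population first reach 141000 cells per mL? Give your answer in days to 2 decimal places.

Set N₀·e^(rt) = 141000: e^(0.39·t) = 141000/16500 = 8.5455.
0.39·t = ln(8.5455) = 2.1454, so t = 2.1454/0.39 = 5.501.

5.50 days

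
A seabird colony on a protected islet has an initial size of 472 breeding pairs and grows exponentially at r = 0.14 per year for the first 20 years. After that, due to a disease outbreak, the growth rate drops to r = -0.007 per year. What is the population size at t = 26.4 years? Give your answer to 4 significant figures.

7422 breeding pairs

Phase 1: N(20) = 472·e^(0.14×20) = 472·e^2.8 = 7761.87.
Phase 2 runs for 26.4 − 20 = 6.4 years at r = -0.007.
N(26.4) = 7761.87·e^(-0.007×6.4) = 7761.87·e^-0.0448 = 7421.82.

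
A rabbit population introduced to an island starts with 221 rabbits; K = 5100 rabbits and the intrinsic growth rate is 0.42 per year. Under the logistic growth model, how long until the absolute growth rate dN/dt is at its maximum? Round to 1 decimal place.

7.4 years

Logistic growth is fastest at N = K/2 = 2550.
A = (K − N₀)/N₀ = 22.077. Set K/(1 + A·e^(−rt)) = K/2 → A·e^(−rt) = 1.
e^(−0.42t) = 1/22.077 = 0.0452962, so t = ln(22.077)/0.42 = 3.0945/0.42 = 7.3679.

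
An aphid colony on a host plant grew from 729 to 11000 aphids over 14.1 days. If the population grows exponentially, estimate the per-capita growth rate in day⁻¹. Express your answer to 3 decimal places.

0.192 per day

From N(t) = N₀·e^(rt): e^(r·14.1) = 11000/729 = 15.089.
r·14.1 = ln(15.089) = 2.714, so r = 2.714/14.1 = 0.19248.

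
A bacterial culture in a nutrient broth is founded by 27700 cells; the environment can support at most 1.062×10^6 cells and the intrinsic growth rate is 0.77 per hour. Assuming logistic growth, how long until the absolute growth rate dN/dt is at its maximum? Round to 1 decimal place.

4.7 hours

Logistic growth is fastest at N = K/2 = 531000.
A = (K − N₀)/N₀ = 37.339. Set K/(1 + A·e^(−rt)) = K/2 → A·e^(−rt) = 1.
e^(−0.77t) = 1/37.339 = 0.0267814, so t = ln(37.339)/0.77 = 3.62/0.77 = 4.7014.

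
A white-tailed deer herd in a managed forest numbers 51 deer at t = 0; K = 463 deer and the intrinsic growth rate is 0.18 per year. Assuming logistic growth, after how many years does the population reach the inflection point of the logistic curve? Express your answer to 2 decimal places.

11.61 years

Logistic growth is fastest at N = K/2 = 231.5.
A = (K − N₀)/N₀ = 8.0784. Set K/(1 + A·e^(−rt)) = K/2 → A·e^(−rt) = 1.
e^(−0.18t) = 1/8.0784 = 0.123786, so t = ln(8.0784)/0.18 = 2.0892/0.18 = 11.607.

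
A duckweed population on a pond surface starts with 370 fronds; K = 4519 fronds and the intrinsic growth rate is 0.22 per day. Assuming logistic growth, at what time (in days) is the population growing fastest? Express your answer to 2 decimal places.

Logistic growth is fastest at N = K/2 = 2259.5.
A = (K − N₀)/N₀ = 11.214. Set K/(1 + A·e^(−rt)) = K/2 → A·e^(−rt) = 1.
e^(−0.22t) = 1/11.214 = 0.0891781, so t = ln(11.214)/0.22 = 2.4171/0.22 = 10.987.

10.99 days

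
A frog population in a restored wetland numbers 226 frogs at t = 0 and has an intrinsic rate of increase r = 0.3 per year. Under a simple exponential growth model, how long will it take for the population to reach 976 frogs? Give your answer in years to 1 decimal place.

Set N₀·e^(rt) = 976: e^(0.3·t) = 976/226 = 4.3186.
0.3·t = ln(4.3186) = 1.4629, so t = 1.4629/0.3 = 4.8764.

4.9 years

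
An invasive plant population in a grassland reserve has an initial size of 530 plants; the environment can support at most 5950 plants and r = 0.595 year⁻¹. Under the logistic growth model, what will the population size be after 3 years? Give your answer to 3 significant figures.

A = (K − N₀)/N₀ = (5950 − 530)/530 = 10.226.
N(t) = K/(1 + A·e^(−rt)) = 5950/(1 + 10.226×e^(−0.595×3)).
e^(−1.785) = 0.1678; denominator = 1 + 10.226×0.1678 = 2.716.
N = 5950/2.716 = 2190.75.

2190 plants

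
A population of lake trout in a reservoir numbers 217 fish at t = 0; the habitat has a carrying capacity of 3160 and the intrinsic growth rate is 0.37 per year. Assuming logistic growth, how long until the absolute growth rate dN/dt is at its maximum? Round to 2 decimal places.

Logistic growth is fastest at N = K/2 = 1580.
A = (K − N₀)/N₀ = 13.562. Set K/(1 + A·e^(−rt)) = K/2 → A·e^(−rt) = 1.
e^(−0.37t) = 1/13.562 = 0.0737343, so t = ln(13.562)/0.37 = 2.6073/0.37 = 7.0467.

7.05 years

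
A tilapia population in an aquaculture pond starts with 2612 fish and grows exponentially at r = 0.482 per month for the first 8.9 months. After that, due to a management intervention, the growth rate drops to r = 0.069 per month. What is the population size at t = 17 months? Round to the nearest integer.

333224 fish

Phase 1: N(8.9) = 2612·e^(0.482×8.9) = 2612·e^4.29 = 190550.
Phase 2 runs for 17 − 8.9 = 8.1 months at r = 0.069.
N(17) = 190550·e^(0.069×8.1) = 190550·e^0.5589 = 333224.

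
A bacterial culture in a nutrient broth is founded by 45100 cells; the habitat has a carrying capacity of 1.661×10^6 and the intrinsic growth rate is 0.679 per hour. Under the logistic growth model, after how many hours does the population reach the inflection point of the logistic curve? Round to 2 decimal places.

Logistic growth is fastest at N = K/2 = 830500.
A = (K − N₀)/N₀ = 35.829. Set K/(1 + A·e^(−rt)) = K/2 → A·e^(−rt) = 1.
e^(−0.679t) = 1/35.829 = 0.0279101, so t = ln(35.829)/0.679 = 3.5788/0.679 = 5.2706.

5.27 hours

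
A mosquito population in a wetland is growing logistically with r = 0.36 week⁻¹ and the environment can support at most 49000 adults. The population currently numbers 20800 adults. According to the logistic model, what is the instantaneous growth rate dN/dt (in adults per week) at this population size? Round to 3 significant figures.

4310 adults per week

dN/dt = rN(1 − N/K) = 0.36 × 20800 × (1 − 20800/49000).
1 − 20800/49000 = 0.57551; dN/dt = 0.36 × 20800 × 0.57551 = 4309.4.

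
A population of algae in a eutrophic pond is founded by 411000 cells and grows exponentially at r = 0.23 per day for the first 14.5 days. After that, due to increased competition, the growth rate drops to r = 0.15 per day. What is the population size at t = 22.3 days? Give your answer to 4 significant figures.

Phase 1: N(14.5) = 411000·e^(0.23×14.5) = 411000·e^3.335 = 1.154022×10^7.
Phase 2 runs for 22.3 − 14.5 = 7.8 days at r = 0.15.
N(22.3) = 1.154022×10^7·e^(0.15×7.8) = 1.154022×10^7·e^1.17 = 3.718249×10^7.

37180000 cells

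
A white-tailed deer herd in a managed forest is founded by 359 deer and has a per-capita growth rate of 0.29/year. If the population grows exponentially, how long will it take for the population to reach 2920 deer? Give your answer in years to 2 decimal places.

7.23 years

Set N₀·e^(rt) = 2920: e^(0.29·t) = 2920/359 = 8.1337.
0.29·t = ln(8.1337) = 2.096, so t = 2.096/0.29 = 7.2276.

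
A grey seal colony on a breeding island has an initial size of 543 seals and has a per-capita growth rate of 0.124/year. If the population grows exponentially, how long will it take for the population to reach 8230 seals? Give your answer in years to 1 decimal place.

Set N₀·e^(rt) = 8230: e^(0.124·t) = 8230/543 = 15.157.
0.124·t = ln(15.157) = 2.7184, so t = 2.7184/0.124 = 21.923.

21.9 years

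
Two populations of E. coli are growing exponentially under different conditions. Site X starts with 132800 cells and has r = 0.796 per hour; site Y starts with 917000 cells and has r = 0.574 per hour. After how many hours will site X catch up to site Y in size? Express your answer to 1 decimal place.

8.7 hours

Set 132800·e^(0.796t) = 917000·e^(0.574t).
e^((0.796 − 0.574)t) = 917000/132800 → e^(0.222·t) = 6.9051.
0.222·t = ln(6.9051) = 1.9323, so t = 1.9323/0.222 = 8.7039.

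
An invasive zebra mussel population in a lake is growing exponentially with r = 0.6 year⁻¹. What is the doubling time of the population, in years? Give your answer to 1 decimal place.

Doubling time t_d = ln(2)/r = 0.6931/0.6 = 1.1552.

1.2 years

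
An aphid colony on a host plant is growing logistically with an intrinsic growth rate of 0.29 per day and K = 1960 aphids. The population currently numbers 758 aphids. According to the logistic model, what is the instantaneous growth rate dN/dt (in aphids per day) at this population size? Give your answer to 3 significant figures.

dN/dt = rN(1 − N/K) = 0.29 × 758 × (1 − 758/1960).
1 − 758/1960 = 0.61327; dN/dt = 0.29 × 758 × 0.61327 = 134.81.

135 aphids per day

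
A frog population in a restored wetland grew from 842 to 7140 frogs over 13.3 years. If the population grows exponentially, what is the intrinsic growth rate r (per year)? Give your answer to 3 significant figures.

0.161 per year

From N(t) = N₀·e^(rt): e^(r·13.3) = 7140/842 = 8.4798.
r·13.3 = ln(8.4798) = 2.1377, so r = 2.1377/13.3 = 0.16073.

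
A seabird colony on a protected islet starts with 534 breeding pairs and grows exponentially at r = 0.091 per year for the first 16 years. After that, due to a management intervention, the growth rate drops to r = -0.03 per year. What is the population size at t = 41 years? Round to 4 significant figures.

1082 breeding pairs

Phase 1: N(16) = 534·e^(0.091×16) = 534·e^1.456 = 2290.2.
Phase 2 runs for 41 − 16 = 25 years at r = -0.03.
N(41) = 2290.2·e^(-0.03×25) = 2290.2·e^-0.75 = 1081.82.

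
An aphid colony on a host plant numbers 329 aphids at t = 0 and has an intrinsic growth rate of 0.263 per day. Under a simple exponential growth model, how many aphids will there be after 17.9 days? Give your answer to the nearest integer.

36452 aphids

N(t) = N₀·e^(rt) = 329 × e^(0.263×17.9) = 329 × e^4.708.
e^4.708 ≈ 110.8, so N ≈ 329 × 110.8 = 36452.2.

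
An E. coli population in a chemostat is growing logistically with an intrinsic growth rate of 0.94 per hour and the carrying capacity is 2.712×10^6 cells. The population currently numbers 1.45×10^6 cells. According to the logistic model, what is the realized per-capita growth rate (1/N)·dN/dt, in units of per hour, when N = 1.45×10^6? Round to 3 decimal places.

0.437 per hour

(1/N)·dN/dt = r(1 − N/K) = 0.94 × (1 − 1.45×10^6/2.712×10^6).
= 0.94 × 0.46534 = 0.43742.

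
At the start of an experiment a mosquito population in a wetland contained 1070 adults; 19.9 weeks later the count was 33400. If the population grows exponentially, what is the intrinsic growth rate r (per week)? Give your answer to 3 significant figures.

From N(t) = N₀·e^(rt): e^(r·19.9) = 33400/1070 = 31.215.
r·19.9 = ln(31.215) = 3.4409, so r = 3.4409/19.9 = 0.17291.

0.173 per week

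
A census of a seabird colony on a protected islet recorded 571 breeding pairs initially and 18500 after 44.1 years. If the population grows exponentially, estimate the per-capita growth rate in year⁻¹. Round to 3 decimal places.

0.079 per year

From N(t) = N₀·e^(rt): e^(r·44.1) = 18500/571 = 32.399.
r·44.1 = ln(32.399) = 3.4781, so r = 3.4781/44.1 = 0.078869.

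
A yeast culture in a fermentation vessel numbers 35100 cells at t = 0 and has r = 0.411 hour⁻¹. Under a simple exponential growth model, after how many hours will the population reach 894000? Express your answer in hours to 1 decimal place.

Set N₀·e^(rt) = 894000: e^(0.411·t) = 894000/35100 = 25.47.
0.411·t = ln(25.47) = 3.2375, so t = 3.2375/0.411 = 7.8771.

7.9 hours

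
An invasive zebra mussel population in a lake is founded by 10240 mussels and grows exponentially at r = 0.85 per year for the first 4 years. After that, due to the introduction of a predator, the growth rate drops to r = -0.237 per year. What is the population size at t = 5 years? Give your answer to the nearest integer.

242088 mussels

Phase 1: N(4) = 10240·e^(0.85×4) = 10240·e^3.4 = 306832.
Phase 2 runs for 5 − 4 = 1 years at r = -0.237.
N(5) = 306832·e^(-0.237×1) = 306832·e^-0.237 = 242088.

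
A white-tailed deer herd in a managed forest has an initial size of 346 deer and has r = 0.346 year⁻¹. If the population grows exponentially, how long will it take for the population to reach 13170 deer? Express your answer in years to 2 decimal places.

10.52 years

Set N₀·e^(rt) = 13170: e^(0.346·t) = 13170/346 = 38.064.
0.346·t = ln(38.064) = 3.6393, so t = 3.6393/0.346 = 10.518.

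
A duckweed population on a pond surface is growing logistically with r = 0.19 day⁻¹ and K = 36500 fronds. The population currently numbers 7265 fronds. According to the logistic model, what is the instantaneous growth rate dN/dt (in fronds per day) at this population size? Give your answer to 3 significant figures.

1110 fronds per day

dN/dt = rN(1 − N/K) = 0.19 × 7265 × (1 − 7265/36500).
1 − 7265/36500 = 0.80096; dN/dt = 0.19 × 7265 × 0.80096 = 1105.6.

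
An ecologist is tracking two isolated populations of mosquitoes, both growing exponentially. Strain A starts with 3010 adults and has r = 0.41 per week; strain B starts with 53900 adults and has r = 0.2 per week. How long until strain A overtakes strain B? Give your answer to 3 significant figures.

Set 3010·e^(0.41t) = 53900·e^(0.2t).
e^((0.41 − 0.2)t) = 53900/3010 → e^(0.21·t) = 17.907.
0.21·t = ln(17.907) = 2.8852, so t = 2.8852/0.21 = 13.739.

13.7 weeks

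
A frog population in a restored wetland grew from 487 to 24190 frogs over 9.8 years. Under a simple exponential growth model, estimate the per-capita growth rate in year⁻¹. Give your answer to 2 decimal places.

From N(t) = N₀·e^(rt): e^(r·9.8) = 24190/487 = 49.671.
r·9.8 = ln(49.671) = 3.9054, so r = 3.9054/9.8 = 0.39851.

0.40 per year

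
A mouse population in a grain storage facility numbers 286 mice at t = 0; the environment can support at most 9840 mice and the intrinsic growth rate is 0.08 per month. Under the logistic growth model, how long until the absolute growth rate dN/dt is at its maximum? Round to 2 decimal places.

43.86 months

Logistic growth is fastest at N = K/2 = 4920.
A = (K − N₀)/N₀ = 33.406. Set K/(1 + A·e^(−rt)) = K/2 → A·e^(−rt) = 1.
e^(−0.08t) = 1/33.406 = 0.0299351, so t = ln(33.406)/0.08 = 3.5087/0.08 = 43.859.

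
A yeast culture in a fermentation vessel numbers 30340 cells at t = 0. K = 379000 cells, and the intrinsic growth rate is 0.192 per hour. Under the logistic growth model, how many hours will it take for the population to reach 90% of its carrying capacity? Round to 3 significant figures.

24.2 hours

A = (K − N₀)/N₀ = (379000 − 30340)/30340 = 11.492.
Solve 379000/(1 + 11.492·e^(−0.192t)) = 341100: 1 + 11.492·e^(−0.192t) = 1.1111, so e^(−0.192t) = 0.00966876.
−0.192·t = ln(0.00966876) = -4.6389, so t = 4.6389/0.192 = 24.161.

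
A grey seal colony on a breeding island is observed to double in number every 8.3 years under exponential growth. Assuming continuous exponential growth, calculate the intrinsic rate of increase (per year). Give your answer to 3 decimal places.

r = ln(2)/t_d = 0.6931/8.3 = 0.083512.

0.084 per year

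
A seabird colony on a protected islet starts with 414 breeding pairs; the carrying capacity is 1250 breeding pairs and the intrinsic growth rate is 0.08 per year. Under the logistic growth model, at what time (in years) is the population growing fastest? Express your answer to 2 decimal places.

Logistic growth is fastest at N = K/2 = 625.
A = (K − N₀)/N₀ = 2.0193. Set K/(1 + A·e^(−rt)) = K/2 → A·e^(−rt) = 1.
e^(−0.08t) = 1/2.0193 = 0.495215, so t = ln(2.0193)/0.08 = 0.70276/0.08 = 8.7845.

8.78 years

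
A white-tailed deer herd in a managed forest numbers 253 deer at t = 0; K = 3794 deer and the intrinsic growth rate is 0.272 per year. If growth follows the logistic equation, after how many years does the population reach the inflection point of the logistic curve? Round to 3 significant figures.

9.70 years

Logistic growth is fastest at N = K/2 = 1897.
A = (K − N₀)/N₀ = 13.996. Set K/(1 + A·e^(−rt)) = K/2 → A·e^(−rt) = 1.
e^(−0.272t) = 1/13.996 = 0.0714487, so t = ln(13.996)/0.272 = 2.6388/0.272 = 9.7014.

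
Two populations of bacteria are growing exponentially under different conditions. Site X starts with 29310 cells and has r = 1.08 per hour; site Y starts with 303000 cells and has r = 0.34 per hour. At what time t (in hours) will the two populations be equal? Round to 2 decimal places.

Set 29310·e^(1.08t) = 303000·e^(0.34t).
e^((1.08 − 0.34)t) = 303000/29310 → e^(0.74·t) = 10.338.
0.74·t = ln(10.338) = 2.3358, so t = 2.3358/0.74 = 3.1565.

3.16 hours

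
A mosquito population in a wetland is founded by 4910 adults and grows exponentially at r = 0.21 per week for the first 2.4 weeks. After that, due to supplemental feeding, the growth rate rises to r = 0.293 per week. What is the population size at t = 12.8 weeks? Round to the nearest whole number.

171139 adults

Phase 1: N(2.4) = 4910·e^(0.21×2.4) = 4910·e^0.504 = 8127.67.
Phase 2 runs for 12.8 − 2.4 = 10.4 weeks at r = 0.293.
N(12.8) = 8127.67·e^(0.293×10.4) = 8127.67·e^3.047 = 171139.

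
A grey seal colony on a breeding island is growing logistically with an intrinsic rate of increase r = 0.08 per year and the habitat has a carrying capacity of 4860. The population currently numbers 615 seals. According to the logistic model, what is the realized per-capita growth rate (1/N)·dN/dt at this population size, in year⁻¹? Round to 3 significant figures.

0.0699 per year

(1/N)·dN/dt = r(1 − N/K) = 0.08 × (1 − 615/4860).
= 0.08 × 0.87346 = 0.069877.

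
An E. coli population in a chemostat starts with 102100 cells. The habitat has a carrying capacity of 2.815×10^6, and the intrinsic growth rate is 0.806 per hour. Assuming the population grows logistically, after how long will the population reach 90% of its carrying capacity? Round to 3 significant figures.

6.80 hours

A = (K − N₀)/N₀ = (2.815×10^6 − 102100)/102100 = 26.571.
Solve 2.815×10^6/(1 + 26.571·e^(−0.806t)) = 2.5335×10^6: 1 + 26.571·e^(−0.806t) = 1.1111, so e^(−0.806t) = 0.00418167.
−0.806·t = ln(0.00418167) = -5.477, so t = 5.477/0.806 = 6.7953.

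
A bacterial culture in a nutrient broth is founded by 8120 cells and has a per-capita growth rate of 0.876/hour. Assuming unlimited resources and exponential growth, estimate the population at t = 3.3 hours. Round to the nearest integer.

N(t) = N₀·e^(rt) = 8120 × e^(0.876×3.3) = 8120 × e^2.891.
e^2.891 ≈ 18.008, so N ≈ 8120 × 18.008 = 146223.

146223 cells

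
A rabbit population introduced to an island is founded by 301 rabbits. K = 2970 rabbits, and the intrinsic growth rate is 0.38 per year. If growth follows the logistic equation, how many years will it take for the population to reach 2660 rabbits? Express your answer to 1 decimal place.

11.4 years

A = (K − N₀)/N₀ = (2970 − 301)/301 = 8.8671.
Solve 2970/(1 + 8.8671·e^(−0.38t)) = 2660: 1 + 8.8671·e^(−0.38t) = 1.1165, so e^(−0.38t) = 0.0131431.
−0.38·t = ln(0.0131431) = -4.3319, so t = 4.3319/0.38 = 11.4.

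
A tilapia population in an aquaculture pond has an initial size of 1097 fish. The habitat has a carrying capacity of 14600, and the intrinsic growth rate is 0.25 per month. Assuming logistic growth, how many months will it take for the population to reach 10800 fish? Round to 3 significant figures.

14.2 months

A = (K − N₀)/N₀ = (14600 − 1097)/1097 = 12.309.
Solve 14600/(1 + 12.309·e^(−0.25t)) = 10800: 1 + 12.309·e^(−0.25t) = 1.3519, so e^(−0.25t) = 0.0285849.
−0.25·t = ln(0.0285849) = -3.5549, so t = 3.5549/0.25 = 14.22.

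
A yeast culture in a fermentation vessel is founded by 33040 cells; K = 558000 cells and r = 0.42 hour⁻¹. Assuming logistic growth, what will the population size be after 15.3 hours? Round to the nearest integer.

544007 cells

A = (K − N₀)/N₀ = (558000 − 33040)/33040 = 15.889.
N(t) = K/(1 + A·e^(−rt)) = 558000/(1 + 15.889×e^(−0.42×15.3)).
e^(−6.426) = 0.0016189; denominator = 1 + 15.889×0.0016189 = 1.0257.
N = 558000/1.0257 = 544007.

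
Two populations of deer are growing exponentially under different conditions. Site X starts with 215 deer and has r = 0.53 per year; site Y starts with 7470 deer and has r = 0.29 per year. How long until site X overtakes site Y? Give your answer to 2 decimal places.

14.78 years

Set 215·e^(0.53t) = 7470·e^(0.29t).
e^((0.53 − 0.29)t) = 7470/215 → e^(0.24·t) = 34.744.
0.24·t = ln(34.744) = 3.548, so t = 3.548/0.24 = 14.783.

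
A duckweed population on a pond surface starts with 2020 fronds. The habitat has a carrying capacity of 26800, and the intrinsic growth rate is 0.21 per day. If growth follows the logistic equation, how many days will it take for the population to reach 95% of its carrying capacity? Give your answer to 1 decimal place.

A = (K − N₀)/N₀ = (26800 − 2020)/2020 = 12.267.
Solve 26800/(1 + 12.267·e^(−0.21t)) = 25460: 1 + 12.267·e^(−0.21t) = 1.0526, so e^(−0.21t) = 0.00429039.
−0.21·t = ln(0.00429039) = -5.4514, so t = 5.4514/0.21 = 25.959.

26.0 days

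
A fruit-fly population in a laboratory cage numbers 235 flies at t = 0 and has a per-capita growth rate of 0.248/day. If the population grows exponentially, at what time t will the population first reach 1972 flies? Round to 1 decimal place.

Set N₀·e^(rt) = 1972: e^(0.248·t) = 1972/235 = 8.3915.
0.248·t = ln(8.3915) = 2.1272, so t = 2.1272/0.248 = 8.5775.

8.6 days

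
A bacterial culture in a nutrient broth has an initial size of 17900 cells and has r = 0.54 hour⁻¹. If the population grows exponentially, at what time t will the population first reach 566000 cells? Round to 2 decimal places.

Set N₀·e^(rt) = 566000: e^(0.54·t) = 566000/17900 = 31.62.
0.54·t = ln(31.62) = 3.4538, so t = 3.4538/0.54 = 6.3959.

6.40 hours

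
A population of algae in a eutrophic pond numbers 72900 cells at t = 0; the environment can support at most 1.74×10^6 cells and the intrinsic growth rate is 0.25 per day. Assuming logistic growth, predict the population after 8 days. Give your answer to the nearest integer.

A = (K − N₀)/N₀ = (1.74×10^6 − 72900)/72900 = 22.868.
N(t) = K/(1 + A·e^(−rt)) = 1.74×10^6/(1 + 22.868×e^(−0.25×8)).
e^(−2) = 0.13534; denominator = 1 + 22.868×0.13534 = 4.0949.
N = 1.74×10^6/4.0949 = 424920.

424920 cells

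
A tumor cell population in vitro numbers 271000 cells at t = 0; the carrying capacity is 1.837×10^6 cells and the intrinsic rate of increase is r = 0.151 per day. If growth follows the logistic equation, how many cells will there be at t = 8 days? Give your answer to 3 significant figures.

674000 cells

A = (K − N₀)/N₀ = (1.837×10^6 − 271000)/271000 = 5.7786.
N(t) = K/(1 + A·e^(−rt)) = 1.837×10^6/(1 + 5.7786×e^(−0.151×8)).
e^(−1.208) = 0.29879; denominator = 1 + 5.7786×0.29879 = 2.7266.
N = 1.837×10^6/2.7266 = 673730.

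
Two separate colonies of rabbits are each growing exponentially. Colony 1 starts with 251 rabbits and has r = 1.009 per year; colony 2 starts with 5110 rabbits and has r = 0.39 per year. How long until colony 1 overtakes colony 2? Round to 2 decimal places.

4.87 years

Set 251·e^(1.009t) = 5110·e^(0.39t).
e^((1.009 − 0.39)t) = 5110/251 → e^(0.619·t) = 20.359.
0.619·t = ln(20.359) = 3.0135, so t = 3.0135/0.619 = 4.8683.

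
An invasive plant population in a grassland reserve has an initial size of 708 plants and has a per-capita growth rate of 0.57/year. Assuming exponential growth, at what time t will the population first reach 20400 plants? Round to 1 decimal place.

Set N₀·e^(rt) = 20400: e^(0.57·t) = 20400/708 = 28.814.
0.57·t = ln(28.814) = 3.3608, so t = 3.3608/0.57 = 5.8962.

5.9 years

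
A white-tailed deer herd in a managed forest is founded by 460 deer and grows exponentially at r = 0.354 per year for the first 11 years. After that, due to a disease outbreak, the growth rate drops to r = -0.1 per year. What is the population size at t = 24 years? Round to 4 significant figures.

6156 deer

Phase 1: N(11) = 460·e^(0.354×11) = 460·e^3.894 = 22589.2.
Phase 2 runs for 24 − 11 = 13 years at r = -0.1.
N(24) = 22589.2·e^(-0.1×13) = 22589.2·e^-1.3 = 6156.27.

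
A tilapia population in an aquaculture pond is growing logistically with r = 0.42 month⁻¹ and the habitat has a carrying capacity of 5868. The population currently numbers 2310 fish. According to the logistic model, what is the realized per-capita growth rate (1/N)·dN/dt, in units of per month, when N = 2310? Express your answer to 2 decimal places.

0.25 per month

(1/N)·dN/dt = r(1 − N/K) = 0.42 × (1 − 2310/5868).
= 0.42 × 0.60634 = 0.25466.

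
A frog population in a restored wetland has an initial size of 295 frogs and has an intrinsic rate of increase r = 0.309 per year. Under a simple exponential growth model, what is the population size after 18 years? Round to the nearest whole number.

76801 frogs

N(t) = N₀·e^(rt) = 295 × e^(0.309×18) = 295 × e^5.562.
e^5.562 ≈ 260.34, so N ≈ 295 × 260.34 = 76801.2.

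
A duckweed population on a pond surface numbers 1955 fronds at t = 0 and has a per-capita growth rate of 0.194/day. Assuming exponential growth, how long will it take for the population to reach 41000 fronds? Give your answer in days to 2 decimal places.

15.69 days

Set N₀·e^(rt) = 41000: e^(0.194·t) = 41000/1955 = 20.972.
0.194·t = ln(20.972) = 3.0432, so t = 3.0432/0.194 = 15.687.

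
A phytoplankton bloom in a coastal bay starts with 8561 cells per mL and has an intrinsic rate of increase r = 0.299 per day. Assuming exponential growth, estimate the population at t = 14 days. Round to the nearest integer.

N(t) = N₀·e^(rt) = 8561 × e^(0.299×14) = 8561 × e^4.186.
e^4.186 ≈ 65.759, so N ≈ 8561 × 65.759 = 562965.

562965 cells per mL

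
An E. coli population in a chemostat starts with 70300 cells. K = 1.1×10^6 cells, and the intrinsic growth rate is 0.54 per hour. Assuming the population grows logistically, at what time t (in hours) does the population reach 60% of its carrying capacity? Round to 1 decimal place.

5.7 hours

A = (K − N₀)/N₀ = (1.1×10^6 − 70300)/70300 = 14.647.
Solve 1.1×10^6/(1 + 14.647·e^(−0.54t)) = 660000: 1 + 14.647·e^(−0.54t) = 1.6667, so e^(−0.54t) = 0.0455149.
−0.54·t = ln(0.0455149) = -3.0897, so t = 3.0897/0.54 = 5.7217.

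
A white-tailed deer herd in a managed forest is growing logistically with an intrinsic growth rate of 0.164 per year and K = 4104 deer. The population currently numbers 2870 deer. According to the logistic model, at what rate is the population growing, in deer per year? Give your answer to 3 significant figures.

142 deer per year

dN/dt = rN(1 − N/K) = 0.164 × 2870 × (1 − 2870/4104).
1 − 2870/4104 = 0.30068; dN/dt = 0.164 × 2870 × 0.30068 = 141.53.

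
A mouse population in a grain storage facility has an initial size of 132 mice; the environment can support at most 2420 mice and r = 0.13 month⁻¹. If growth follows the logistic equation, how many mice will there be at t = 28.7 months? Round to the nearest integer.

1710 mice

A = (K − N₀)/N₀ = (2420 − 132)/132 = 17.333.
N(t) = K/(1 + A·e^(−rt)) = 2420/(1 + 17.333×e^(−0.13×28.7)).
e^(−3.731) = 0.023969; denominator = 1 + 17.333×0.023969 = 1.4155.
N = 2420/1.4155 = 1709.69.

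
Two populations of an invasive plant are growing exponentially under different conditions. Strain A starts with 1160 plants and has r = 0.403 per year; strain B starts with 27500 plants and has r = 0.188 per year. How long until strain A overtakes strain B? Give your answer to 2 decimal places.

Set 1160·e^(0.403t) = 27500·e^(0.188t).
e^((0.403 − 0.188)t) = 27500/1160 → e^(0.215·t) = 23.707.
0.215·t = ln(23.707) = 3.1658, so t = 3.1658/0.215 = 14.724.

14.72 years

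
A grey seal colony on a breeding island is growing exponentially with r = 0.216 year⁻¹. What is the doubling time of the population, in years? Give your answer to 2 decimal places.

Doubling time t_d = ln(2)/r = 0.6931/0.216 = 3.209.

3.21 years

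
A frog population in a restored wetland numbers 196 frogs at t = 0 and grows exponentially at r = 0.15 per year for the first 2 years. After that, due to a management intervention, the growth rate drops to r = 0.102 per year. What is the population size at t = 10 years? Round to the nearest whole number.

598 frogs

Phase 1: N(2) = 196·e^(0.15×2) = 196·e^0.3 = 264.572.
Phase 2 runs for 10 − 2 = 8 years at r = 0.102.
N(10) = 264.572·e^(0.102×8) = 264.572·e^0.816 = 598.313.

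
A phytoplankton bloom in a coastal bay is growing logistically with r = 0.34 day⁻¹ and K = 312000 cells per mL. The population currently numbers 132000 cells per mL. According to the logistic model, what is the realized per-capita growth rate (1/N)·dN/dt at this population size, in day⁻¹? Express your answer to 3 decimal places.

(1/N)·dN/dt = r(1 − N/K) = 0.34 × (1 − 132000/312000).
= 0.34 × 0.57692 = 0.19615.

0.196 per day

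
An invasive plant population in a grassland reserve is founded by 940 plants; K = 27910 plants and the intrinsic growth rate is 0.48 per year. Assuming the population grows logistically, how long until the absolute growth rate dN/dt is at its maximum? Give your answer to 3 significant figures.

6.99 years

Logistic growth is fastest at N = K/2 = 13955.
A = (K − N₀)/N₀ = 28.691. Set K/(1 + A·e^(−rt)) = K/2 → A·e^(−rt) = 1.
e^(−0.48t) = 1/28.691 = 0.0348535, so t = ln(28.691)/0.48 = 3.3566/0.48 = 6.9929.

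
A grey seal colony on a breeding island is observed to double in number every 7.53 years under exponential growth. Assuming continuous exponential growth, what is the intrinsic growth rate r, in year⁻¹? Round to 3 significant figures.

0.0921 per year

r = ln(2)/t_d = 0.6931/7.53 = 0.092051.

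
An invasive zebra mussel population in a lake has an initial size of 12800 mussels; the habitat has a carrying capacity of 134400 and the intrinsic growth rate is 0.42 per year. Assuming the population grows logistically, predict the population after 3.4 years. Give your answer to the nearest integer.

41001 mussels

A = (K − N₀)/N₀ = (134400 − 12800)/12800 = 9.5.
N(t) = K/(1 + A·e^(−rt)) = 134400/(1 + 9.5×e^(−0.42×3.4)).
e^(−1.428) = 0.23979; denominator = 1 + 9.5×0.23979 = 3.278.
N = 134400/3.278 = 41000.8.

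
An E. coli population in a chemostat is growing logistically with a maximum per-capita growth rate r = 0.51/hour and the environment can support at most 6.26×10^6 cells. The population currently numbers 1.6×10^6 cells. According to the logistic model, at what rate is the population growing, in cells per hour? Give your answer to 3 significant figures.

607000 cells per hour

dN/dt = rN(1 − N/K) = 0.51 × 1.6×10^6 × (1 − 1.6×10^6/6.26×10^6).
1 − 1.6×10^6/6.26×10^6 = 0.74441; dN/dt = 0.51 × 1.6×10^6 × 0.74441 = 6.07438×10^5.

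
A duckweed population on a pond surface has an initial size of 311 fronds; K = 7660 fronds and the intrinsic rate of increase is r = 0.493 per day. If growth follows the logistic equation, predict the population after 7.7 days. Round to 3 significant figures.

5000 fronds

A = (K − N₀)/N₀ = (7660 − 311)/311 = 23.63.
N(t) = K/(1 + A·e^(−rt)) = 7660/(1 + 23.63×e^(−0.493×7.7)).
e^(−3.796) = 0.022458; denominator = 1 + 23.63×0.022458 = 1.5307.
N = 7660/1.5307 = 5004.27.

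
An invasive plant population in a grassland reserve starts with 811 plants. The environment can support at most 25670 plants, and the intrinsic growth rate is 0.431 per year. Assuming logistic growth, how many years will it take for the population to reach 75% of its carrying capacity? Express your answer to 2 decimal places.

A = (K − N₀)/N₀ = (25670 − 811)/811 = 30.652.
Solve 25670/(1 + 30.652·e^(−0.431t)) = 19252.5: 1 + 30.652·e^(−0.431t) = 1.3333, so e^(−0.431t) = 0.0108747.
−0.431·t = ln(0.0108747) = -4.5213, so t = 4.5213/0.431 = 10.49.

10.49 years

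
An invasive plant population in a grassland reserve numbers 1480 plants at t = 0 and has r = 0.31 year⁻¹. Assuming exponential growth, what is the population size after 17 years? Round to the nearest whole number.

287736 plants

N(t) = N₀·e^(rt) = 1480 × e^(0.31×17) = 1480 × e^5.27.
e^5.27 ≈ 194.42, so N ≈ 1480 × 194.42 = 287736.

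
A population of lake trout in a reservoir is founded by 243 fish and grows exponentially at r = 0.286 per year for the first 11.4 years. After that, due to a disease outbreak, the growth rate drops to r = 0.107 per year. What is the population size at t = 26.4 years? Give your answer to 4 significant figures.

Phase 1: N(11.4) = 243·e^(0.286×11.4) = 243·e^3.26 = 6332.57.
Phase 2 runs for 26.4 − 11.4 = 15 years at r = 0.107.
N(26.4) = 6332.57·e^(0.107×15) = 6332.57·e^1.605 = 31522.6.

31520 fish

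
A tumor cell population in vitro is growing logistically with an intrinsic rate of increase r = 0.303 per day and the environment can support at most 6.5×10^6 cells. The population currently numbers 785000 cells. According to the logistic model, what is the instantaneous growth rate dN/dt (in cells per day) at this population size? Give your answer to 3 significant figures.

209000 cells per day

dN/dt = rN(1 − N/K) = 0.303 × 785000 × (1 − 785000/6.5×10^6).
1 − 785000/6.5×10^6 = 0.87923; dN/dt = 0.303 × 785000 × 0.87923 = 2.09129×10^5.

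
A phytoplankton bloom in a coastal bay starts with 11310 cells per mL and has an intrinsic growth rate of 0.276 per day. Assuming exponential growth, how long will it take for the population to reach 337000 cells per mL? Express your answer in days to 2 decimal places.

12.30 days

Set N₀·e^(rt) = 337000: e^(0.276·t) = 337000/11310 = 29.797.
0.276·t = ln(29.797) = 3.3944, so t = 3.3944/0.276 = 12.299.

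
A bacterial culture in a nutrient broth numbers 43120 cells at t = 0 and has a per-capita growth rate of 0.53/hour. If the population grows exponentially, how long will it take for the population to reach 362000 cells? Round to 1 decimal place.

Set N₀·e^(rt) = 362000: e^(0.53·t) = 362000/43120 = 8.3952.
0.53·t = ln(8.3952) = 2.1277, so t = 2.1277/0.53 = 4.0144.

4.0 hours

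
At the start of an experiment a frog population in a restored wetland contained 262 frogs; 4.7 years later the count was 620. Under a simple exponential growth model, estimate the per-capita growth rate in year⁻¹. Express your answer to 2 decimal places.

0.18 per year

From N(t) = N₀·e^(rt): e^(r·4.7) = 620/262 = 2.3664.
r·4.7 = ln(2.3664) = 0.86137, so r = 0.86137/4.7 = 0.18327.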